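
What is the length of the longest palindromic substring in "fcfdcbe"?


Input: "fcfdcbe"
Checking substrings for palindromes:
  [0:3] "fcf" (len 3) => palindrome
Longest palindromic substring: "fcf" with length 3

3


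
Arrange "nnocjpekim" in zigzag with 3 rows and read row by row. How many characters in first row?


Zigzag "nnocjpekim" into 3 rows:
Placing characters:
  'n' => row 0
  'n' => row 1
  'o' => row 2
  'c' => row 1
  'j' => row 0
  'p' => row 1
  'e' => row 2
  'k' => row 1
  'i' => row 0
  'm' => row 1
Rows:
  Row 0: "nji"
  Row 1: "ncpkm"
  Row 2: "oe"
First row length: 3

3


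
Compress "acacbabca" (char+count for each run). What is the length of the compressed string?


Input: acacbabca
Runs:
  'a' x 1 => "a1"
  'c' x 1 => "c1"
  'a' x 1 => "a1"
  'c' x 1 => "c1"
  'b' x 1 => "b1"
  'a' x 1 => "a1"
  'b' x 1 => "b1"
  'c' x 1 => "c1"
  'a' x 1 => "a1"
Compressed: "a1c1a1c1b1a1b1c1a1"
Compressed length: 18

18


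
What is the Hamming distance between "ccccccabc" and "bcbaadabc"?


Comparing "ccccccabc" and "bcbaadabc" position by position:
  Position 0: 'c' vs 'b' => differ
  Position 1: 'c' vs 'c' => same
  Position 2: 'c' vs 'b' => differ
  Position 3: 'c' vs 'a' => differ
  Position 4: 'c' vs 'a' => differ
  Position 5: 'c' vs 'd' => differ
  Position 6: 'a' vs 'a' => same
  Position 7: 'b' vs 'b' => same
  Position 8: 'c' vs 'c' => same
Total differences (Hamming distance): 5

5


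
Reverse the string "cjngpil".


Input: cjngpil
Reading characters right to left:
  Position 6: 'l'
  Position 5: 'i'
  Position 4: 'p'
  Position 3: 'g'
  Position 2: 'n'
  Position 1: 'j'
  Position 0: 'c'
Reversed: lipgnjc

lipgnjc


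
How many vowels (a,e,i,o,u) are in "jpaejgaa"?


Input: jpaejgaa
Checking each character:
  'j' at position 0: consonant
  'p' at position 1: consonant
  'a' at position 2: vowel (running total: 1)
  'e' at position 3: vowel (running total: 2)
  'j' at position 4: consonant
  'g' at position 5: consonant
  'a' at position 6: vowel (running total: 3)
  'a' at position 7: vowel (running total: 4)
Total vowels: 4

4


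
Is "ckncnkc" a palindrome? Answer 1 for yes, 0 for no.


Input: ckncnkc
Reversed: ckncnkc
  Compare pos 0 ('c') with pos 6 ('c'): match
  Compare pos 1 ('k') with pos 5 ('k'): match
  Compare pos 2 ('n') with pos 4 ('n'): match
Result: palindrome

1


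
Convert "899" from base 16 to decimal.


Input: "899" in base 16
Positional expansion:
  Digit '8' (value 8) x 16^2 = 2048
  Digit '9' (value 9) x 16^1 = 144
  Digit '9' (value 9) x 16^0 = 9
Sum = 2201

2201


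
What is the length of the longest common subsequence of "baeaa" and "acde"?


LCS of "baeaa" and "acde"
DP table:
           a    c    d    e
      0    0    0    0    0
  b   0    0    0    0    0
  a   0    1    1    1    1
  e   0    1    1    1    2
  a   0    1    1    1    2
  a   0    1    1    1    2
LCS length = dp[5][4] = 2

2


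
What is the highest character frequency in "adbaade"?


Input: adbaade
Character counts:
  'a': 3
  'b': 1
  'd': 2
  'e': 1
Maximum frequency: 3

3


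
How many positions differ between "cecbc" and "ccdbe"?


Comparing "cecbc" and "ccdbe" position by position:
  Position 0: 'c' vs 'c' => same
  Position 1: 'e' vs 'c' => DIFFER
  Position 2: 'c' vs 'd' => DIFFER
  Position 3: 'b' vs 'b' => same
  Position 4: 'c' vs 'e' => DIFFER
Positions that differ: 3

3


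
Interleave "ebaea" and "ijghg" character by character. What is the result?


Interleaving "ebaea" and "ijghg":
  Position 0: 'e' from first, 'i' from second => "ei"
  Position 1: 'b' from first, 'j' from second => "bj"
  Position 2: 'a' from first, 'g' from second => "ag"
  Position 3: 'e' from first, 'h' from second => "eh"
  Position 4: 'a' from first, 'g' from second => "ag"
Result: eibjagehag

eibjagehag


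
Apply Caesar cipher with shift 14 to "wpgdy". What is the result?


Caesar cipher: shift "wpgdy" by 14
  'w' (pos 22) + 14 = pos 10 = 'k'
  'p' (pos 15) + 14 = pos 3 = 'd'
  'g' (pos 6) + 14 = pos 20 = 'u'
  'd' (pos 3) + 14 = pos 17 = 'r'
  'y' (pos 24) + 14 = pos 12 = 'm'
Result: kdurm

kdurm


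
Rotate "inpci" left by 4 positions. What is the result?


Input: "inpci", rotate left by 4
First 4 characters: "inpc"
Remaining characters: "i"
Concatenate remaining + first: "i" + "inpc" = "iinpc"

iinpc


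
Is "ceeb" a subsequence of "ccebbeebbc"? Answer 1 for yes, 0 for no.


Check if "ceeb" is a subsequence of "ccebbeebbc"
Greedy scan:
  Position 0 ('c'): matches sub[0] = 'c'
  Position 1 ('c'): no match needed
  Position 2 ('e'): matches sub[1] = 'e'
  Position 3 ('b'): no match needed
  Position 4 ('b'): no match needed
  Position 5 ('e'): matches sub[2] = 'e'
  Position 6 ('e'): no match needed
  Position 7 ('b'): matches sub[3] = 'b'
  Position 8 ('b'): no match needed
  Position 9 ('c'): no match needed
All 4 characters matched => is a subsequence

1


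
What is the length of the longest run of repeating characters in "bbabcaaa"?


Input: "bbabcaaa"
Scanning for longest run:
  Position 1 ('b'): continues run of 'b', length=2
  Position 2 ('a'): new char, reset run to 1
  Position 3 ('b'): new char, reset run to 1
  Position 4 ('c'): new char, reset run to 1
  Position 5 ('a'): new char, reset run to 1
  Position 6 ('a'): continues run of 'a', length=2
  Position 7 ('a'): continues run of 'a', length=3
Longest run: 'a' with length 3

3


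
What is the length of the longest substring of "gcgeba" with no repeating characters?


Input: "gcgeba"
Sliding window (track last position of each char):
  Position 0 ('g'): window [0,0] length 1 -- new best
  Position 1 ('c'): window [0,1] length 2 -- new best
  Position 2 ('g'): repeat (last at 0), move window start to 1
  Position 2 ('g'): window [1,2] length 2
  Position 3 ('e'): window [1,3] length 3 -- new best
  Position 4 ('b'): window [1,4] length 4 -- new best
  Position 5 ('a'): window [1,5] length 5 -- new best
Longest substring with no repeats: "cgeba" with length 5

5


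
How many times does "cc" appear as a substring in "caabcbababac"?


Searching for "cc" in "caabcbababac"
Scanning each position:
  Position 0: "ca" => no
  Position 1: "aa" => no
  Position 2: "ab" => no
  Position 3: "bc" => no
  Position 4: "cb" => no
  Position 5: "ba" => no
  Position 6: "ab" => no
  Position 7: "ba" => no
  Position 8: "ab" => no
  Position 9: "ba" => no
  Position 10: "ac" => no
Total occurrences: 0

0


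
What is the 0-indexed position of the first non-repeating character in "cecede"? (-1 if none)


Input: cecede
Character frequencies:
  'c': 2
  'd': 1
  'e': 3
Scanning left to right for freq == 1:
  Position 0 ('c'): freq=2, skip
  Position 1 ('e'): freq=3, skip
  Position 2 ('c'): freq=2, skip
  Position 3 ('e'): freq=3, skip
  Position 4 ('d'): unique! => answer = 4

4


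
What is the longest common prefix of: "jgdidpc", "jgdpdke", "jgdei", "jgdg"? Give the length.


Words: jgdidpc, jgdpdke, jgdei, jgdg
  Position 0: all 'j' => match
  Position 1: all 'g' => match
  Position 2: all 'd' => match
  Position 3: ('i', 'p', 'e', 'g') => mismatch, stop
LCP = "jgd" (length 3)

3


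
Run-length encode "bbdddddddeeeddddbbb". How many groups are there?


Input: bbdddddddeeeddddbbb
Scanning for consecutive runs:
  Group 1: 'b' x 2 (positions 0-1)
  Group 2: 'd' x 7 (positions 2-8)
  Group 3: 'e' x 3 (positions 9-11)
  Group 4: 'd' x 4 (positions 12-15)
  Group 5: 'b' x 3 (positions 16-18)
Total groups: 5

5


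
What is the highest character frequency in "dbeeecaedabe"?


Input: dbeeecaedabe
Character counts:
  'a': 2
  'b': 2
  'c': 1
  'd': 2
  'e': 5
Maximum frequency: 5

5


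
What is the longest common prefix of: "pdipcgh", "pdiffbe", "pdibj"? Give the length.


Words: pdipcgh, pdiffbe, pdibj
  Position 0: all 'p' => match
  Position 1: all 'd' => match
  Position 2: all 'i' => match
  Position 3: ('p', 'f', 'b') => mismatch, stop
LCP = "pdi" (length 3)

3


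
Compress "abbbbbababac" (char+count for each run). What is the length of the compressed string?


Input: abbbbbababac
Runs:
  'a' x 1 => "a1"
  'b' x 5 => "b5"
  'a' x 1 => "a1"
  'b' x 1 => "b1"
  'a' x 1 => "a1"
  'b' x 1 => "b1"
  'a' x 1 => "a1"
  'c' x 1 => "c1"
Compressed: "a1b5a1b1a1b1a1c1"
Compressed length: 16

16


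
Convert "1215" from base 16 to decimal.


Input: "1215" in base 16
Positional expansion:
  Digit '1' (value 1) x 16^3 = 4096
  Digit '2' (value 2) x 16^2 = 512
  Digit '1' (value 1) x 16^1 = 16
  Digit '5' (value 5) x 16^0 = 5
Sum = 4629

4629


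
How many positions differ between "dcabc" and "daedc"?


Comparing "dcabc" and "daedc" position by position:
  Position 0: 'd' vs 'd' => same
  Position 1: 'c' vs 'a' => DIFFER
  Position 2: 'a' vs 'e' => DIFFER
  Position 3: 'b' vs 'd' => DIFFER
  Position 4: 'c' vs 'c' => same
Positions that differ: 3

3


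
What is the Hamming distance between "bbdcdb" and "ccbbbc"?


Comparing "bbdcdb" and "ccbbbc" position by position:
  Position 0: 'b' vs 'c' => differ
  Position 1: 'b' vs 'c' => differ
  Position 2: 'd' vs 'b' => differ
  Position 3: 'c' vs 'b' => differ
  Position 4: 'd' vs 'b' => differ
  Position 5: 'b' vs 'c' => differ
Total differences (Hamming distance): 6

6


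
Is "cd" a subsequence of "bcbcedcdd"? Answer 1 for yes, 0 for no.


Check if "cd" is a subsequence of "bcbcedcdd"
Greedy scan:
  Position 0 ('b'): no match needed
  Position 1 ('c'): matches sub[0] = 'c'
  Position 2 ('b'): no match needed
  Position 3 ('c'): no match needed
  Position 4 ('e'): no match needed
  Position 5 ('d'): matches sub[1] = 'd'
  Position 6 ('c'): no match needed
  Position 7 ('d'): no match needed
  Position 8 ('d'): no match needed
All 2 characters matched => is a subsequence

1


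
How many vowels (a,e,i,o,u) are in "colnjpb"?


Input: colnjpb
Checking each character:
  'c' at position 0: consonant
  'o' at position 1: vowel (running total: 1)
  'l' at position 2: consonant
  'n' at position 3: consonant
  'j' at position 4: consonant
  'p' at position 5: consonant
  'b' at position 6: consonant
Total vowels: 1

1


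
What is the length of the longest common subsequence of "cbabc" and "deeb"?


LCS of "cbabc" and "deeb"
DP table:
           d    e    e    b
      0    0    0    0    0
  c   0    0    0    0    0
  b   0    0    0    0    1
  a   0    0    0    0    1
  b   0    0    0    0    1
  c   0    0    0    0    1
LCS length = dp[5][4] = 1

1


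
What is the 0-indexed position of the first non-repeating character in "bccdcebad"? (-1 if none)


Input: bccdcebad
Character frequencies:
  'a': 1
  'b': 2
  'c': 3
  'd': 2
  'e': 1
Scanning left to right for freq == 1:
  Position 0 ('b'): freq=2, skip
  Position 1 ('c'): freq=3, skip
  Position 2 ('c'): freq=3, skip
  Position 3 ('d'): freq=2, skip
  Position 4 ('c'): freq=3, skip
  Position 5 ('e'): unique! => answer = 5

5


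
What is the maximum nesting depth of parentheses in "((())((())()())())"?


Input: "((())((())()())())"
Tracking depth:
  Position 0 '(': depth becomes 1
  Position 1 '(': depth becomes 2
  Position 2 '(': depth becomes 3
  Position 3 ')': depth becomes 2
  Position 4 ')': depth becomes 1
  Position 5 '(': depth becomes 2
  Position 6 '(': depth becomes 3
  Position 7 '(': depth becomes 4
  Position 8 ')': depth becomes 3
  Position 9 ')': depth becomes 2
  Position 10 '(': depth becomes 3
  Position 11 ')': depth becomes 2
  Position 12 '(': depth becomes 3
  Position 13 ')': depth becomes 2
  Position 14 ')': depth becomes 1
  Position 15 '(': depth becomes 2
  Position 16 ')': depth becomes 1
  Position 17 ')': depth becomes 0
Maximum depth reached: 4

4


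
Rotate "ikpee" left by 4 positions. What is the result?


Input: "ikpee", rotate left by 4
First 4 characters: "ikpe"
Remaining characters: "e"
Concatenate remaining + first: "e" + "ikpe" = "eikpe"

eikpe


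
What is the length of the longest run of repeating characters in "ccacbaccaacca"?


Input: "ccacbaccaacca"
Scanning for longest run:
  Position 1 ('c'): continues run of 'c', length=2
  Position 2 ('a'): new char, reset run to 1
  Position 3 ('c'): new char, reset run to 1
  Position 4 ('b'): new char, reset run to 1
  Position 5 ('a'): new char, reset run to 1
  Position 6 ('c'): new char, reset run to 1
  Position 7 ('c'): continues run of 'c', length=2
  Position 8 ('a'): new char, reset run to 1
  Position 9 ('a'): continues run of 'a', length=2
  Position 10 ('c'): new char, reset run to 1
  Position 11 ('c'): continues run of 'c', length=2
  Position 12 ('a'): new char, reset run to 1
Longest run: 'c' with length 2

2


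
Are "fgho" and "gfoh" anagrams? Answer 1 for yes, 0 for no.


Strings: "fgho", "gfoh"
Sorted first:  fgho
Sorted second: fgho
Sorted forms match => anagrams

1


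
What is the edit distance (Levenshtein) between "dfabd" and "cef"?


Computing edit distance: "dfabd" -> "cef"
DP table:
           c    e    f
      0    1    2    3
  d   1    1    2    3
  f   2    2    2    2
  a   3    3    3    3
  b   4    4    4    4
  d   5    5    5    5
Edit distance = dp[5][3] = 5

5


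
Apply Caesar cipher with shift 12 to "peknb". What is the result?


Caesar cipher: shift "peknb" by 12
  'p' (pos 15) + 12 = pos 1 = 'b'
  'e' (pos 4) + 12 = pos 16 = 'q'
  'k' (pos 10) + 12 = pos 22 = 'w'
  'n' (pos 13) + 12 = pos 25 = 'z'
  'b' (pos 1) + 12 = pos 13 = 'n'
Result: bqwzn

bqwzn


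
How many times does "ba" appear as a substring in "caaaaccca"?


Searching for "ba" in "caaaaccca"
Scanning each position:
  Position 0: "ca" => no
  Position 1: "aa" => no
  Position 2: "aa" => no
  Position 3: "aa" => no
  Position 4: "ac" => no
  Position 5: "cc" => no
  Position 6: "cc" => no
  Position 7: "ca" => no
Total occurrences: 0

0


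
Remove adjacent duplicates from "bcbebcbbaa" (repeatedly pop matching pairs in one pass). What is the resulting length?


Input: bcbebcbbaa
Stack-based adjacent duplicate removal:
  Read 'b': push. Stack: b
  Read 'c': push. Stack: bc
  Read 'b': push. Stack: bcb
  Read 'e': push. Stack: bcbe
  Read 'b': push. Stack: bcbeb
  Read 'c': push. Stack: bcbebc
  Read 'b': push. Stack: bcbebcb
  Read 'b': matches stack top 'b' => pop. Stack: bcbebc
  Read 'a': push. Stack: bcbebca
  Read 'a': matches stack top 'a' => pop. Stack: bcbebc
Final stack: "bcbebc" (length 6)

6


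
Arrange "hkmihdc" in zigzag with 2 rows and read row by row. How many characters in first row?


Zigzag "hkmihdc" into 2 rows:
Placing characters:
  'h' => row 0
  'k' => row 1
  'm' => row 0
  'i' => row 1
  'h' => row 0
  'd' => row 1
  'c' => row 0
Rows:
  Row 0: "hmhc"
  Row 1: "kid"
First row length: 4

4


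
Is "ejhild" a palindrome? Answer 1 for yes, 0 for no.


Input: ejhild
Reversed: dlihje
  Compare pos 0 ('e') with pos 5 ('d'): MISMATCH
  Compare pos 1 ('j') with pos 4 ('l'): MISMATCH
  Compare pos 2 ('h') with pos 3 ('i'): MISMATCH
Result: not a palindrome

0


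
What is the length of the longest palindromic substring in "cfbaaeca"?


Input: "cfbaaeca"
Checking substrings for palindromes:
  [3:5] "aa" (len 2) => palindrome
Longest palindromic substring: "aa" with length 2

2


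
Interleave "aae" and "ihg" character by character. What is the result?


Interleaving "aae" and "ihg":
  Position 0: 'a' from first, 'i' from second => "ai"
  Position 1: 'a' from first, 'h' from second => "ah"
  Position 2: 'e' from first, 'g' from second => "eg"
Result: aiaheg

aiaheg


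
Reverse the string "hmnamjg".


Input: hmnamjg
Reading characters right to left:
  Position 6: 'g'
  Position 5: 'j'
  Position 4: 'm'
  Position 3: 'a'
  Position 2: 'n'
  Position 1: 'm'
  Position 0: 'h'
Reversed: gjmanmh

gjmanmh


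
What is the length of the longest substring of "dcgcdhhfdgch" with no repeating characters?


Input: "dcgcdhhfdgch"
Sliding window (track last position of each char):
  Position 0 ('d'): window [0,0] length 1 -- new best
  Position 1 ('c'): window [0,1] length 2 -- new best
  Position 2 ('g'): window [0,2] length 3 -- new best
  Position 3 ('c'): repeat (last at 1), move window start to 2
  Position 3 ('c'): window [2,3] length 2
  Position 4 ('d'): window [2,4] length 3
  Position 5 ('h'): window [2,5] length 4 -- new best
  Position 6 ('h'): repeat (last at 5), move window start to 6
  Position 6 ('h'): window [6,6] length 1
  Position 7 ('f'): window [6,7] length 2
  Position 8 ('d'): window [6,8] length 3
  Position 9 ('g'): window [6,9] length 4
  Position 10 ('c'): window [6,10] length 5 -- new best
  Position 11 ('h'): repeat (last at 6), move window start to 7
  Position 11 ('h'): window [7,11] length 5
Longest substring with no repeats: "hfdgc" with length 5

5


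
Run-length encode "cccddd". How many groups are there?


Input: cccddd
Scanning for consecutive runs:
  Group 1: 'c' x 3 (positions 0-2)
  Group 2: 'd' x 3 (positions 3-5)
Total groups: 2

2


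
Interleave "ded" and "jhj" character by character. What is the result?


Interleaving "ded" and "jhj":
  Position 0: 'd' from first, 'j' from second => "dj"
  Position 1: 'e' from first, 'h' from second => "eh"
  Position 2: 'd' from first, 'j' from second => "dj"
Result: djehdj

djehdj


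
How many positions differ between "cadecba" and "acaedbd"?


Comparing "cadecba" and "acaedbd" position by position:
  Position 0: 'c' vs 'a' => DIFFER
  Position 1: 'a' vs 'c' => DIFFER
  Position 2: 'd' vs 'a' => DIFFER
  Position 3: 'e' vs 'e' => same
  Position 4: 'c' vs 'd' => DIFFER
  Position 5: 'b' vs 'b' => same
  Position 6: 'a' vs 'd' => DIFFER
Positions that differ: 5

5


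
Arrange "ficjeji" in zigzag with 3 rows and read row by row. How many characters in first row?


Zigzag "ficjeji" into 3 rows:
Placing characters:
  'f' => row 0
  'i' => row 1
  'c' => row 2
  'j' => row 1
  'e' => row 0
  'j' => row 1
  'i' => row 2
Rows:
  Row 0: "fe"
  Row 1: "ijj"
  Row 2: "ci"
First row length: 2

2


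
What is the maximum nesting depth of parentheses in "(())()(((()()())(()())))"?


Input: "(())()(((()()())(()())))"
Tracking depth:
  Position 0 '(': depth becomes 1
  Position 1 '(': depth becomes 2
  Position 2 ')': depth becomes 1
  Position 3 ')': depth becomes 0
  Position 4 '(': depth becomes 1
  Position 5 ')': depth becomes 0
  Position 6 '(': depth becomes 1
  Position 7 '(': depth becomes 2
  Position 8 '(': depth becomes 3
  Position 9 '(': depth becomes 4
  Position 10 ')': depth becomes 3
  Position 11 '(': depth becomes 4
  Position 12 ')': depth becomes 3
  Position 13 '(': depth becomes 4
  Position 14 ')': depth becomes 3
  Position 15 ')': depth becomes 2
  Position 16 '(': depth becomes 3
  Position 17 '(': depth becomes 4
  Position 18 ')': depth becomes 3
  Position 19 '(': depth becomes 4
  Position 20 ')': depth becomes 3
  Position 21 ')': depth becomes 2
  Position 22 ')': depth becomes 1
  Position 23 ')': depth becomes 0
Maximum depth reached: 4

4


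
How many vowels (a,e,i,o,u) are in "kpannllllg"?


Input: kpannllllg
Checking each character:
  'k' at position 0: consonant
  'p' at position 1: consonant
  'a' at position 2: vowel (running total: 1)
  'n' at position 3: consonant
  'n' at position 4: consonant
  'l' at position 5: consonant
  'l' at position 6: consonant
  'l' at position 7: consonant
  'l' at position 8: consonant
  'g' at position 9: consonant
Total vowels: 1

1


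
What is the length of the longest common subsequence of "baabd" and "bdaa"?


LCS of "baabd" and "bdaa"
DP table:
           b    d    a    a
      0    0    0    0    0
  b   0    1    1    1    1
  a   0    1    1    2    2
  a   0    1    1    2    3
  b   0    1    1    2    3
  d   0    1    2    2    3
LCS length = dp[5][4] = 3

3


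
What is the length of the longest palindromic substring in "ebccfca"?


Input: "ebccfca"
Checking substrings for palindromes:
  [3:6] "cfc" (len 3) => palindrome
  [2:4] "cc" (len 2) => palindrome
Longest palindromic substring: "cfc" with length 3

3


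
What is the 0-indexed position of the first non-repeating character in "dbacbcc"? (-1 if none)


Input: dbacbcc
Character frequencies:
  'a': 1
  'b': 2
  'c': 3
  'd': 1
Scanning left to right for freq == 1:
  Position 0 ('d'): unique! => answer = 0

0


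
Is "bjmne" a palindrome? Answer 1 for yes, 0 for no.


Input: bjmne
Reversed: enmjb
  Compare pos 0 ('b') with pos 4 ('e'): MISMATCH
  Compare pos 1 ('j') with pos 3 ('n'): MISMATCH
Result: not a palindrome

0


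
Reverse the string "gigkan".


Input: gigkan
Reading characters right to left:
  Position 5: 'n'
  Position 4: 'a'
  Position 3: 'k'
  Position 2: 'g'
  Position 1: 'i'
  Position 0: 'g'
Reversed: nakgig

nakgig


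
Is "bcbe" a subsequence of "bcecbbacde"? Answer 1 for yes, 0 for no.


Check if "bcbe" is a subsequence of "bcecbbacde"
Greedy scan:
  Position 0 ('b'): matches sub[0] = 'b'
  Position 1 ('c'): matches sub[1] = 'c'
  Position 2 ('e'): no match needed
  Position 3 ('c'): no match needed
  Position 4 ('b'): matches sub[2] = 'b'
  Position 5 ('b'): no match needed
  Position 6 ('a'): no match needed
  Position 7 ('c'): no match needed
  Position 8 ('d'): no match needed
  Position 9 ('e'): matches sub[3] = 'e'
All 4 characters matched => is a subsequence

1


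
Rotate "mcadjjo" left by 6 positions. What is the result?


Input: "mcadjjo", rotate left by 6
First 6 characters: "mcadjj"
Remaining characters: "o"
Concatenate remaining + first: "o" + "mcadjj" = "omcadjj"

omcadjj


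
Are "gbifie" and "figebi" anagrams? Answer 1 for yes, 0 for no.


Strings: "gbifie", "figebi"
Sorted first:  befgii
Sorted second: befgii
Sorted forms match => anagrams

1


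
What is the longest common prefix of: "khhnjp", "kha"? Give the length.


Words: khhnjp, kha
  Position 0: all 'k' => match
  Position 1: all 'h' => match
  Position 2: ('h', 'a') => mismatch, stop
LCP = "kh" (length 2)

2


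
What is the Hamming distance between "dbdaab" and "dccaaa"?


Comparing "dbdaab" and "dccaaa" position by position:
  Position 0: 'd' vs 'd' => same
  Position 1: 'b' vs 'c' => differ
  Position 2: 'd' vs 'c' => differ
  Position 3: 'a' vs 'a' => same
  Position 4: 'a' vs 'a' => same
  Position 5: 'b' vs 'a' => differ
Total differences (Hamming distance): 3

3


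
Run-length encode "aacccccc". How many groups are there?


Input: aacccccc
Scanning for consecutive runs:
  Group 1: 'a' x 2 (positions 0-1)
  Group 2: 'c' x 6 (positions 2-7)
Total groups: 2

2


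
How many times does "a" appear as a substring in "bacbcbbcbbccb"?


Searching for "a" in "bacbcbbcbbccb"
Scanning each position:
  Position 0: "b" => no
  Position 1: "a" => MATCH
  Position 2: "c" => no
  Position 3: "b" => no
  Position 4: "c" => no
  Position 5: "b" => no
  Position 6: "b" => no
  Position 7: "c" => no
  Position 8: "b" => no
  Position 9: "b" => no
  Position 10: "c" => no
  Position 11: "c" => no
  Position 12: "b" => no
Total occurrences: 1

1


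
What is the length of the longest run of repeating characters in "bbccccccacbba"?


Input: "bbccccccacbba"
Scanning for longest run:
  Position 1 ('b'): continues run of 'b', length=2
  Position 2 ('c'): new char, reset run to 1
  Position 3 ('c'): continues run of 'c', length=2
  Position 4 ('c'): continues run of 'c', length=3
  Position 5 ('c'): continues run of 'c', length=4
  Position 6 ('c'): continues run of 'c', length=5
  Position 7 ('c'): continues run of 'c', length=6
  Position 8 ('a'): new char, reset run to 1
  Position 9 ('c'): new char, reset run to 1
  Position 10 ('b'): new char, reset run to 1
  Position 11 ('b'): continues run of 'b', length=2
  Position 12 ('a'): new char, reset run to 1
Longest run: 'c' with length 6

6


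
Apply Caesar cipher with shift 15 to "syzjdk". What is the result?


Caesar cipher: shift "syzjdk" by 15
  's' (pos 18) + 15 = pos 7 = 'h'
  'y' (pos 24) + 15 = pos 13 = 'n'
  'z' (pos 25) + 15 = pos 14 = 'o'
  'j' (pos 9) + 15 = pos 24 = 'y'
  'd' (pos 3) + 15 = pos 18 = 's'
  'k' (pos 10) + 15 = pos 25 = 'z'
Result: hnoysz

hnoysz


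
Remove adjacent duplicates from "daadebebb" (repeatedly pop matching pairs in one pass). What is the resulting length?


Input: daadebebb
Stack-based adjacent duplicate removal:
  Read 'd': push. Stack: d
  Read 'a': push. Stack: da
  Read 'a': matches stack top 'a' => pop. Stack: d
  Read 'd': matches stack top 'd' => pop. Stack: (empty)
  Read 'e': push. Stack: e
  Read 'b': push. Stack: eb
  Read 'e': push. Stack: ebe
  Read 'b': push. Stack: ebeb
  Read 'b': matches stack top 'b' => pop. Stack: ebe
Final stack: "ebe" (length 3)

3


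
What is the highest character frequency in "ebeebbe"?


Input: ebeebbe
Character counts:
  'b': 3
  'e': 4
Maximum frequency: 4

4


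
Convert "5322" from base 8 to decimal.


Input: "5322" in base 8
Positional expansion:
  Digit '5' (value 5) x 8^3 = 2560
  Digit '3' (value 3) x 8^2 = 192
  Digit '2' (value 2) x 8^1 = 16
  Digit '2' (value 2) x 8^0 = 2
Sum = 2770

2770


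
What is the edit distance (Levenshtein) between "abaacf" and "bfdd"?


Computing edit distance: "abaacf" -> "bfdd"
DP table:
           b    f    d    d
      0    1    2    3    4
  a   1    1    2    3    4
  b   2    1    2    3    4
  a   3    2    2    3    4
  a   4    3    3    3    4
  c   5    4    4    4    4
  f   6    5    4    5    5
Edit distance = dp[6][4] = 5

5


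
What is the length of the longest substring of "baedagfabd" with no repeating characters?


Input: "baedagfabd"
Sliding window (track last position of each char):
  Position 0 ('b'): window [0,0] length 1 -- new best
  Position 1 ('a'): window [0,1] length 2 -- new best
  Position 2 ('e'): window [0,2] length 3 -- new best
  Position 3 ('d'): window [0,3] length 4 -- new best
  Position 4 ('a'): repeat (last at 1), move window start to 2
  Position 4 ('a'): window [2,4] length 3
  Position 5 ('g'): window [2,5] length 4
  Position 6 ('f'): window [2,6] length 5 -- new best
  Position 7 ('a'): repeat (last at 4), move window start to 5
  Position 7 ('a'): window [5,7] length 3
  Position 8 ('b'): window [5,8] length 4
  Position 9 ('d'): window [5,9] length 5
Longest substring with no repeats: "edagf" with length 5

5


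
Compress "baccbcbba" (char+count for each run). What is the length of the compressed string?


Input: baccbcbba
Runs:
  'b' x 1 => "b1"
  'a' x 1 => "a1"
  'c' x 2 => "c2"
  'b' x 1 => "b1"
  'c' x 1 => "c1"
  'b' x 2 => "b2"
  'a' x 1 => "a1"
Compressed: "b1a1c2b1c1b2a1"
Compressed length: 14

14


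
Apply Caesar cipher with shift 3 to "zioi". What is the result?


Caesar cipher: shift "zioi" by 3
  'z' (pos 25) + 3 = pos 2 = 'c'
  'i' (pos 8) + 3 = pos 11 = 'l'
  'o' (pos 14) + 3 = pos 17 = 'r'
  'i' (pos 8) + 3 = pos 11 = 'l'
Result: clrl

clrl


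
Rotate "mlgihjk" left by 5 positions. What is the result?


Input: "mlgihjk", rotate left by 5
First 5 characters: "mlgih"
Remaining characters: "jk"
Concatenate remaining + first: "jk" + "mlgih" = "jkmlgih"

jkmlgih


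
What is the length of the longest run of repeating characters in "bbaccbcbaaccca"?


Input: "bbaccbcbaaccca"
Scanning for longest run:
  Position 1 ('b'): continues run of 'b', length=2
  Position 2 ('a'): new char, reset run to 1
  Position 3 ('c'): new char, reset run to 1
  Position 4 ('c'): continues run of 'c', length=2
  Position 5 ('b'): new char, reset run to 1
  Position 6 ('c'): new char, reset run to 1
  Position 7 ('b'): new char, reset run to 1
  Position 8 ('a'): new char, reset run to 1
  Position 9 ('a'): continues run of 'a', length=2
  Position 10 ('c'): new char, reset run to 1
  Position 11 ('c'): continues run of 'c', length=2
  Position 12 ('c'): continues run of 'c', length=3
  Position 13 ('a'): new char, reset run to 1
Longest run: 'c' with length 3

3


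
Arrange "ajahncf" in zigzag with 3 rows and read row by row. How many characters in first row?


Zigzag "ajahncf" into 3 rows:
Placing characters:
  'a' => row 0
  'j' => row 1
  'a' => row 2
  'h' => row 1
  'n' => row 0
  'c' => row 1
  'f' => row 2
Rows:
  Row 0: "an"
  Row 1: "jhc"
  Row 2: "af"
First row length: 2

2


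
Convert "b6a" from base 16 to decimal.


Input: "b6a" in base 16
Positional expansion:
  Digit 'b' (value 11) x 16^2 = 2816
  Digit '6' (value 6) x 16^1 = 96
  Digit 'a' (value 10) x 16^0 = 10
Sum = 2922

2922


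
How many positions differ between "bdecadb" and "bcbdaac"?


Comparing "bdecadb" and "bcbdaac" position by position:
  Position 0: 'b' vs 'b' => same
  Position 1: 'd' vs 'c' => DIFFER
  Position 2: 'e' vs 'b' => DIFFER
  Position 3: 'c' vs 'd' => DIFFER
  Position 4: 'a' vs 'a' => same
  Position 5: 'd' vs 'a' => DIFFER
  Position 6: 'b' vs 'c' => DIFFER
Positions that differ: 5

5


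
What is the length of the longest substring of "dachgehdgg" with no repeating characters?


Input: "dachgehdgg"
Sliding window (track last position of each char):
  Position 0 ('d'): window [0,0] length 1 -- new best
  Position 1 ('a'): window [0,1] length 2 -- new best
  Position 2 ('c'): window [0,2] length 3 -- new best
  Position 3 ('h'): window [0,3] length 4 -- new best
  Position 4 ('g'): window [0,4] length 5 -- new best
  Position 5 ('e'): window [0,5] length 6 -- new best
  Position 6 ('h'): repeat (last at 3), move window start to 4
  Position 6 ('h'): window [4,6] length 3
  Position 7 ('d'): window [4,7] length 4
  Position 8 ('g'): repeat (last at 4), move window start to 5
  Position 8 ('g'): window [5,8] length 4
  Position 9 ('g'): repeat (last at 8), move window start to 9
  Position 9 ('g'): window [9,9] length 1
Longest substring with no repeats: "dachge" with length 6

6


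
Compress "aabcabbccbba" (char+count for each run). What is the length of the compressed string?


Input: aabcabbccbba
Runs:
  'a' x 2 => "a2"
  'b' x 1 => "b1"
  'c' x 1 => "c1"
  'a' x 1 => "a1"
  'b' x 2 => "b2"
  'c' x 2 => "c2"
  'b' x 2 => "b2"
  'a' x 1 => "a1"
Compressed: "a2b1c1a1b2c2b2a1"
Compressed length: 16

16


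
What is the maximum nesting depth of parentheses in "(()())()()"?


Input: "(()())()()"
Tracking depth:
  Position 0 '(': depth becomes 1
  Position 1 '(': depth becomes 2
  Position 2 ')': depth becomes 1
  Position 3 '(': depth becomes 2
  Position 4 ')': depth becomes 1
  Position 5 ')': depth becomes 0
  Position 6 '(': depth becomes 1
  Position 7 ')': depth becomes 0
  Position 8 '(': depth becomes 1
  Position 9 ')': depth becomes 0
Maximum depth reached: 2

2


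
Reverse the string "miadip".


Input: miadip
Reading characters right to left:
  Position 5: 'p'
  Position 4: 'i'
  Position 3: 'd'
  Position 2: 'a'
  Position 1: 'i'
  Position 0: 'm'
Reversed: pidaim

pidaim


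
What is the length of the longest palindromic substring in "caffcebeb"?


Input: "caffcebeb"
Checking substrings for palindromes:
  [5:8] "ebe" (len 3) => palindrome
  [6:9] "beb" (len 3) => palindrome
  [2:4] "ff" (len 2) => palindrome
Longest palindromic substring: "ebe" with length 3

3


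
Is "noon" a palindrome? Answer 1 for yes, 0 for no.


Input: noon
Reversed: noon
  Compare pos 0 ('n') with pos 3 ('n'): match
  Compare pos 1 ('o') with pos 2 ('o'): match
Result: palindrome

1


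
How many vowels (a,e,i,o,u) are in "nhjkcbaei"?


Input: nhjkcbaei
Checking each character:
  'n' at position 0: consonant
  'h' at position 1: consonant
  'j' at position 2: consonant
  'k' at position 3: consonant
  'c' at position 4: consonant
  'b' at position 5: consonant
  'a' at position 6: vowel (running total: 1)
  'e' at position 7: vowel (running total: 2)
  'i' at position 8: vowel (running total: 3)
Total vowels: 3

3


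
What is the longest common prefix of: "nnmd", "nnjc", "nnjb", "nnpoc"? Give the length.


Words: nnmd, nnjc, nnjb, nnpoc
  Position 0: all 'n' => match
  Position 1: all 'n' => match
  Position 2: ('m', 'j', 'j', 'p') => mismatch, stop
LCP = "nn" (length 2)

2


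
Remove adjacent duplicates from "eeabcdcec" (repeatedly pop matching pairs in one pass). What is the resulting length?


Input: eeabcdcec
Stack-based adjacent duplicate removal:
  Read 'e': push. Stack: e
  Read 'e': matches stack top 'e' => pop. Stack: (empty)
  Read 'a': push. Stack: a
  Read 'b': push. Stack: ab
  Read 'c': push. Stack: abc
  Read 'd': push. Stack: abcd
  Read 'c': push. Stack: abcdc
  Read 'e': push. Stack: abcdce
  Read 'c': push. Stack: abcdcec
Final stack: "abcdcec" (length 7)

7


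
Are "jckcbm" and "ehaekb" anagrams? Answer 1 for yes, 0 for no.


Strings: "jckcbm", "ehaekb"
Sorted first:  bccjkm
Sorted second: abeehk
Differ at position 0: 'b' vs 'a' => not anagrams

0


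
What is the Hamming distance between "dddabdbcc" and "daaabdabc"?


Comparing "dddabdbcc" and "daaabdabc" position by position:
  Position 0: 'd' vs 'd' => same
  Position 1: 'd' vs 'a' => differ
  Position 2: 'd' vs 'a' => differ
  Position 3: 'a' vs 'a' => same
  Position 4: 'b' vs 'b' => same
  Position 5: 'd' vs 'd' => same
  Position 6: 'b' vs 'a' => differ
  Position 7: 'c' vs 'b' => differ
  Position 8: 'c' vs 'c' => same
Total differences (Hamming distance): 4

4


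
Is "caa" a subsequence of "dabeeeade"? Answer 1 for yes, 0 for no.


Check if "caa" is a subsequence of "dabeeeade"
Greedy scan:
  Position 0 ('d'): no match needed
  Position 1 ('a'): no match needed
  Position 2 ('b'): no match needed
  Position 3 ('e'): no match needed
  Position 4 ('e'): no match needed
  Position 5 ('e'): no match needed
  Position 6 ('a'): no match needed
  Position 7 ('d'): no match needed
  Position 8 ('e'): no match needed
Only matched 0/3 characters => not a subsequence

0


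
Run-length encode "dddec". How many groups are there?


Input: dddec
Scanning for consecutive runs:
  Group 1: 'd' x 3 (positions 0-2)
  Group 2: 'e' x 1 (positions 3-3)
  Group 3: 'c' x 1 (positions 4-4)
Total groups: 3

3


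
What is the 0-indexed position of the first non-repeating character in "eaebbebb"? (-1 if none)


Input: eaebbebb
Character frequencies:
  'a': 1
  'b': 4
  'e': 3
Scanning left to right for freq == 1:
  Position 0 ('e'): freq=3, skip
  Position 1 ('a'): unique! => answer = 1

1


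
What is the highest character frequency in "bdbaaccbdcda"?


Input: bdbaaccbdcda
Character counts:
  'a': 3
  'b': 3
  'c': 3
  'd': 3
Maximum frequency: 3

3


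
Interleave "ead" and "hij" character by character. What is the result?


Interleaving "ead" and "hij":
  Position 0: 'e' from first, 'h' from second => "eh"
  Position 1: 'a' from first, 'i' from second => "ai"
  Position 2: 'd' from first, 'j' from second => "dj"
Result: ehaidj

ehaidj


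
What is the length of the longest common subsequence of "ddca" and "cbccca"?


LCS of "ddca" and "cbccca"
DP table:
           c    b    c    c    c    a
      0    0    0    0    0    0    0
  d   0    0    0    0    0    0    0
  d   0    0    0    0    0    0    0
  c   0    1    1    1    1    1    1
  a   0    1    1    1    1    1    2
LCS length = dp[4][6] = 2

2


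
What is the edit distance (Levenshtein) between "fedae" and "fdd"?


Computing edit distance: "fedae" -> "fdd"
DP table:
           f    d    d
      0    1    2    3
  f   1    0    1    2
  e   2    1    1    2
  d   3    2    1    1
  a   4    3    2    2
  e   5    4    3    3
Edit distance = dp[5][3] = 3

3


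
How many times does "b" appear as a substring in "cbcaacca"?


Searching for "b" in "cbcaacca"
Scanning each position:
  Position 0: "c" => no
  Position 1: "b" => MATCH
  Position 2: "c" => no
  Position 3: "a" => no
  Position 4: "a" => no
  Position 5: "c" => no
  Position 6: "c" => no
  Position 7: "a" => no
Total occurrences: 1

1


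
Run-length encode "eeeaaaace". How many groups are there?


Input: eeeaaaace
Scanning for consecutive runs:
  Group 1: 'e' x 3 (positions 0-2)
  Group 2: 'a' x 4 (positions 3-6)
  Group 3: 'c' x 1 (positions 7-7)
  Group 4: 'e' x 1 (positions 8-8)
Total groups: 4

4


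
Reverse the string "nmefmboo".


Input: nmefmboo
Reading characters right to left:
  Position 7: 'o'
  Position 6: 'o'
  Position 5: 'b'
  Position 4: 'm'
  Position 3: 'f'
  Position 2: 'e'
  Position 1: 'm'
  Position 0: 'n'
Reversed: oobmfemn

oobmfemn


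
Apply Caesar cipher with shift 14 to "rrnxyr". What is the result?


Caesar cipher: shift "rrnxyr" by 14
  'r' (pos 17) + 14 = pos 5 = 'f'
  'r' (pos 17) + 14 = pos 5 = 'f'
  'n' (pos 13) + 14 = pos 1 = 'b'
  'x' (pos 23) + 14 = pos 11 = 'l'
  'y' (pos 24) + 14 = pos 12 = 'm'
  'r' (pos 17) + 14 = pos 5 = 'f'
Result: ffblmf

ffblmf


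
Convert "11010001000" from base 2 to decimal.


Input: "11010001000" in base 2
Positional expansion:
  Digit '1' (value 1) x 2^10 = 1024
  Digit '1' (value 1) x 2^9 = 512
  Digit '0' (value 0) x 2^8 = 0
  Digit '1' (value 1) x 2^7 = 128
  Digit '0' (value 0) x 2^6 = 0
  Digit '0' (value 0) x 2^5 = 0
  Digit '0' (value 0) x 2^4 = 0
  Digit '1' (value 1) x 2^3 = 8
  Digit '0' (value 0) x 2^2 = 0
  Digit '0' (value 0) x 2^1 = 0
  Digit '0' (value 0) x 2^0 = 0
Sum = 1672

1672


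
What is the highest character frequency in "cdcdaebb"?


Input: cdcdaebb
Character counts:
  'a': 1
  'b': 2
  'c': 2
  'd': 2
  'e': 1
Maximum frequency: 2

2


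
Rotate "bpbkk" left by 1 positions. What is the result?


Input: "bpbkk", rotate left by 1
First 1 characters: "b"
Remaining characters: "pbkk"
Concatenate remaining + first: "pbkk" + "b" = "pbkkb"

pbkkb


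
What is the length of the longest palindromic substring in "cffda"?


Input: "cffda"
Checking substrings for palindromes:
  [1:3] "ff" (len 2) => palindrome
Longest palindromic substring: "ff" with length 2

2


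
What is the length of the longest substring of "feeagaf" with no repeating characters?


Input: "feeagaf"
Sliding window (track last position of each char):
  Position 0 ('f'): window [0,0] length 1 -- new best
  Position 1 ('e'): window [0,1] length 2 -- new best
  Position 2 ('e'): repeat (last at 1), move window start to 2
  Position 2 ('e'): window [2,2] length 1
  Position 3 ('a'): window [2,3] length 2
  Position 4 ('g'): window [2,4] length 3 -- new best
  Position 5 ('a'): repeat (last at 3), move window start to 4
  Position 5 ('a'): window [4,5] length 2
  Position 6 ('f'): window [4,6] length 3
Longest substring with no repeats: "eag" with length 3

3


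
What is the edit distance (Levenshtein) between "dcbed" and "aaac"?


Computing edit distance: "dcbed" -> "aaac"
DP table:
           a    a    a    c
      0    1    2    3    4
  d   1    1    2    3    4
  c   2    2    2    3    3
  b   3    3    3    3    4
  e   4    4    4    4    4
  d   5    5    5    5    5
Edit distance = dp[5][4] = 5

5


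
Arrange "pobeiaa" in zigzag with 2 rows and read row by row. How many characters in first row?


Zigzag "pobeiaa" into 2 rows:
Placing characters:
  'p' => row 0
  'o' => row 1
  'b' => row 0
  'e' => row 1
  'i' => row 0
  'a' => row 1
  'a' => row 0
Rows:
  Row 0: "pbia"
  Row 1: "oea"
First row length: 4

4


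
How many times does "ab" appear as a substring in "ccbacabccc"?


Searching for "ab" in "ccbacabccc"
Scanning each position:
  Position 0: "cc" => no
  Position 1: "cb" => no
  Position 2: "ba" => no
  Position 3: "ac" => no
  Position 4: "ca" => no
  Position 5: "ab" => MATCH
  Position 6: "bc" => no
  Position 7: "cc" => no
  Position 8: "cc" => no
Total occurrences: 1

1


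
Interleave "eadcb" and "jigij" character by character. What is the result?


Interleaving "eadcb" and "jigij":
  Position 0: 'e' from first, 'j' from second => "ej"
  Position 1: 'a' from first, 'i' from second => "ai"
  Position 2: 'd' from first, 'g' from second => "dg"
  Position 3: 'c' from first, 'i' from second => "ci"
  Position 4: 'b' from first, 'j' from second => "bj"
Result: ejaidgcibj

ejaidgcibj


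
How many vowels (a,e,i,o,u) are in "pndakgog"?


Input: pndakgog
Checking each character:
  'p' at position 0: consonant
  'n' at position 1: consonant
  'd' at position 2: consonant
  'a' at position 3: vowel (running total: 1)
  'k' at position 4: consonant
  'g' at position 5: consonant
  'o' at position 6: vowel (running total: 2)
  'g' at position 7: consonant
Total vowels: 2

2
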